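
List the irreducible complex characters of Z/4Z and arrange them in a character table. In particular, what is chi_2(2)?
Character table of Z/4Z (irreps indexed chi_0,...,chi_3 with chi_k(m) = zeta_4^(k*m), zeta_4 = exp(2*pi*i/4)):
  irrep \ class  {0} (size 1)  {1} (size 1)  {2} (size 1)  {3} (size 1)
  chi_0          1             1             1             1           
  chi_1          1             I             -1            -I          
  chi_2          1             -1            1             -1          
  chi_3          1             -I            -1            I           

Spot check: chi_2(2) = zeta_4^(2*2) = zeta_4^4 = 1.

Working: Z/4Z is abelian, so all 4 irreducible complex representations are 1-dimensional. They are given by chi_k(m) = zeta_4^(k*m) for k = 0,...,3. Row orthogonality: sum_m chi_k(m) conj(chi_l(m)) = 4 * [k = l].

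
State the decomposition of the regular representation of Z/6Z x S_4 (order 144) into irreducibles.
Each irreducible V_i of dimension d_i appears with multiplicity d_i, i.e. rho_reg = (direct sum over all irreducibles V_i) d_i V_i. The irreducible dimensions for Z/6Z x S_4 are 1, 1, 1, 1, 1, 1, 1, 1, 1, 1, 1, 1, 2, 2, 2, 2, 2, 2, 3, 3, 3, 3, 3, 3, 3, 3, 3, 3, 3, 3: 12 irreducibles of dimension 1, each with multiplicity 1; 6 irreducibles of dimension 2, each with multiplicity 2; 12 irreducibles of dimension 3, each with multiplicity 3. Total dimension 12*1*1 + 6*2*2 + 12*3*3 = 144 = |G|.

Why: General theorem: in the regular representation of a finite group G, each irreducible appears with multiplicity equal to its dimension. Check: dim(rho_reg) = sum d_i^2 = 1 + 1 + 1 + 1 + 1 + 1 + 1 + 1 + 1 + 1 + 1 + 1 + 4 + 4 + 4 + 4 + 4 + 4 + 9 + 9 + 9 + 9 + 9 + 9 + 9 + 9 + 9 + 9 + 9 + 9 = 144 = |G|.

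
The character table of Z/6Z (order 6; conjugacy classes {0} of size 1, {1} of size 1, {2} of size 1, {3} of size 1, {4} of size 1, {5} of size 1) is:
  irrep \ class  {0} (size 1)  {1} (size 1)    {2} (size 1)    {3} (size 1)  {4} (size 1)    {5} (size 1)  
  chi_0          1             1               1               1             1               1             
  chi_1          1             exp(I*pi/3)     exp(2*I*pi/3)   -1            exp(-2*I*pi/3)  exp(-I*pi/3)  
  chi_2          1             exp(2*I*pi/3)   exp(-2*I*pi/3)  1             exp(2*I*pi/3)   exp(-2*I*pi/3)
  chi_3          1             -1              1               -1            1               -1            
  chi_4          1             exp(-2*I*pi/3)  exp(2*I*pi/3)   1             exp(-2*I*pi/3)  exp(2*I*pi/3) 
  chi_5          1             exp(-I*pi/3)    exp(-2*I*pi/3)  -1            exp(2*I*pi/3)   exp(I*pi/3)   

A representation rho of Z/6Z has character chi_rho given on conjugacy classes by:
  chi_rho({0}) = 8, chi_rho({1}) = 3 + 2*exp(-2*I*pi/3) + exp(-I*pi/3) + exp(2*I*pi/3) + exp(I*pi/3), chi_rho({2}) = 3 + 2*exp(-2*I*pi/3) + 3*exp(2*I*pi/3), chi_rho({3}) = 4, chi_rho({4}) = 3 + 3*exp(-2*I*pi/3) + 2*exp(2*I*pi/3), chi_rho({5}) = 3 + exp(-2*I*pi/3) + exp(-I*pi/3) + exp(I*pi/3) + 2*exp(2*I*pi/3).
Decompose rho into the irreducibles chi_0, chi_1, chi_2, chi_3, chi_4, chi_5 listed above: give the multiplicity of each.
Multiplicities: chi_0: 3, chi_1: 1, chi_2: 1, chi_3: 0, chi_4: 2, chi_5: 1.

Reasoning: Use <chi_rho, chi> = (1/|G|) sum_C |C| * chi_rho(C) * conj(chi(C)) with |G| = 6 for each irreducible chi in the table:
  <chi_rho, chi_0> = (1/6)[1*(8)*conj(1) + 1*(3 + 2*exp(-2*I*pi/3) + exp(-I*pi/3) + exp(2*I*pi/3) + exp(I*pi/3))*conj(1) + 1*(3 + 2*exp(-2*I*pi/3) + 3*exp(2*I*pi/3))*conj(1) + 1*(4)*conj(1) + 1*(3 + 3*exp(-2*I*pi/3) + 2*exp(2*I*pi/3))*conj(1) + 1*(3 + exp(-2*I*pi/3) + exp(-I*pi/3) + exp(I*pi/3) + 2*exp(2*I*pi/3))*conj(1)]
      = (1/6)[(8) + (3 + 2*exp(-2*I*pi/3) + exp(-I*pi/3) + exp(2*I*pi/3) + exp(I*pi/3)) + (3 + 2*exp(-2*I*pi/3) + 3*exp(2*I*pi/3)) + (4) + (3 + 3*exp(-2*I*pi/3) + 2*exp(2*I*pi/3)) + (3 + exp(-2*I*pi/3) + exp(-I*pi/3) + exp(I*pi/3) + 2*exp(2*I*pi/3))] = 18/6 = 3
  <chi_rho, chi_1> = (1/6)[1*(8)*conj(1) + 1*(3 + 2*exp(-2*I*pi/3) + exp(-I*pi/3) + exp(2*I*pi/3) + exp(I*pi/3))*conj(exp(I*pi/3)) + 1*(3 + 2*exp(-2*I*pi/3) + 3*exp(2*I*pi/3))*conj(exp(2*I*pi/3)) + 1*(4)*conj(-1) + 1*(3 + 3*exp(-2*I*pi/3) + 2*exp(2*I*pi/3))*conj(exp(-2*I*pi/3)) + 1*(3 + exp(-2*I*pi/3) + exp(-I*pi/3) + exp(I*pi/3) + 2*exp(2*I*pi/3))*conj(exp(-I*pi/3))]
      = (1/6)[(8) + (-1 + 3*exp(-I*pi/3) + exp(-2*I*pi/3) + exp(I*pi/3)) + (3 + 3*exp(-2*I*pi/3) + 2*exp(2*I*pi/3)) + (-4) + (3 + 2*exp(-2*I*pi/3) + 3*exp(2*I*pi/3)) + (-1 + exp(-I*pi/3) + exp(2*I*pi/3) + 3*exp(I*pi/3))] = 6/6 = 1
  <chi_rho, chi_2> = (1/6)[1*(8)*conj(1) + 1*(3 + 2*exp(-2*I*pi/3) + exp(-I*pi/3) + exp(2*I*pi/3) + exp(I*pi/3))*conj(exp(2*I*pi/3)) + 1*(3 + 2*exp(-2*I*pi/3) + 3*exp(2*I*pi/3))*conj(exp(-2*I*pi/3)) + 1*(4)*conj(1) + 1*(3 + 3*exp(-2*I*pi/3) + 2*exp(2*I*pi/3))*conj(exp(2*I*pi/3)) + 1*(3 + exp(-2*I*pi/3) + exp(-I*pi/3) + exp(I*pi/3) + 2*exp(2*I*pi/3))*conj(exp(-2*I*pi/3))]
      = (1/6)[(8) + (3*exp(-2*I*pi/3) + exp(-I*pi/3) + 2*exp(2*I*pi/3)) + (-1) + (4) + (-1) + (2*exp(-2*I*pi/3) + exp(I*pi/3) + 3*exp(2*I*pi/3))] = 6/6 = 1
  <chi_rho, chi_3> = (1/6)[1*(8)*conj(1) + 1*(3 + 2*exp(-2*I*pi/3) + exp(-I*pi/3) + exp(2*I*pi/3) + exp(I*pi/3))*conj(-1) + 1*(3 + 2*exp(-2*I*pi/3) + 3*exp(2*I*pi/3))*conj(1) + 1*(4)*conj(-1) + 1*(3 + 3*exp(-2*I*pi/3) + 2*exp(2*I*pi/3))*conj(1) + 1*(3 + exp(-2*I*pi/3) + exp(-I*pi/3) + exp(I*pi/3) + 2*exp(2*I*pi/3))*conj(-1)]
      = (1/6)[(8) + (-3 - exp(I*pi/3) - exp(2*I*pi/3) - exp(-I*pi/3) - 2*exp(-2*I*pi/3)) + (3 + 2*exp(-2*I*pi/3) + 3*exp(2*I*pi/3)) + (-4) + (3 + 3*exp(-2*I*pi/3) + 2*exp(2*I*pi/3)) + (-3 - 2*exp(2*I*pi/3) - exp(I*pi/3) - exp(-I*pi/3) - exp(-2*I*pi/3))] = 0/6 = 0
  <chi_rho, chi_4> = (1/6)[1*(8)*conj(1) + 1*(3 + 2*exp(-2*I*pi/3) + exp(-I*pi/3) + exp(2*I*pi/3) + exp(I*pi/3))*conj(exp(-2*I*pi/3)) + 1*(3 + 2*exp(-2*I*pi/3) + 3*exp(2*I*pi/3))*conj(exp(2*I*pi/3)) + 1*(4)*conj(1) + 1*(3 + 3*exp(-2*I*pi/3) + 2*exp(2*I*pi/3))*conj(exp(-2*I*pi/3)) + 1*(3 + exp(-2*I*pi/3) + exp(-I*pi/3) + exp(I*pi/3) + 2*exp(2*I*pi/3))*conj(exp(2*I*pi/3))]
      = (1/6)[(8) + (1 + exp(-2*I*pi/3) + exp(I*pi/3) + 3*exp(2*I*pi/3)) + (3 + 3*exp(-2*I*pi/3) + 2*exp(2*I*pi/3)) + (4) + (3 + 2*exp(-2*I*pi/3) + 3*exp(2*I*pi/3)) + (1 + 3*exp(-2*I*pi/3) + exp(-I*pi/3) + exp(2*I*pi/3))] = 12/6 = 2
  <chi_rho, chi_5> = (1/6)[1*(8)*conj(1) + 1*(3 + 2*exp(-2*I*pi/3) + exp(-I*pi/3) + exp(2*I*pi/3) + exp(I*pi/3))*conj(exp(-I*pi/3)) + 1*(3 + 2*exp(-2*I*pi/3) + 3*exp(2*I*pi/3))*conj(exp(-2*I*pi/3)) + 1*(4)*conj(-1) + 1*(3 + 3*exp(-2*I*pi/3) + 2*exp(2*I*pi/3))*conj(exp(2*I*pi/3)) + 1*(3 + exp(-2*I*pi/3) + exp(-I*pi/3) + exp(I*pi/3) + 2*exp(2*I*pi/3))*conj(exp(I*pi/3))]
      = (1/6)[(8) + (2*exp(-I*pi/3) + exp(2*I*pi/3) + 3*exp(I*pi/3)) + (-1) + (-4) + (-1) + (3*exp(-I*pi/3) + exp(-2*I*pi/3) + 2*exp(I*pi/3))] = 6/6 = 1
(Exp terms are combined using exp(i*s)*conj(exp(i*t)) = exp(i*(s-t)), and sums of them are collapsed using the identity that for every m > 1 the m distinct m-th roots of unity sum to 0, e.g. 1 + exp(2*I*pi/3) + exp(-2*I*pi/3) = 0.)
Dimension check: dim(rho) = sum (mult * dim) = 3*1 + 1*1 + 1*1 + 0*1 + 2*1 + 1*1 = 8 = chi_rho(e) = 8.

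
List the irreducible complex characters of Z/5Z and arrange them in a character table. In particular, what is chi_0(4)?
Character table of Z/5Z (irreps indexed chi_0,...,chi_4 with chi_k(m) = zeta_5^(k*m), zeta_5 = exp(2*pi*i/5)):
  irrep \ class  {0} (size 1)  {1} (size 1)    {2} (size 1)    {3} (size 1)    {4} (size 1)  
  chi_0          1             1               1               1               1             
  chi_1          1             exp(2*I*pi/5)   exp(4*I*pi/5)   exp(-4*I*pi/5)  exp(-2*I*pi/5)
  chi_2          1             exp(4*I*pi/5)   exp(-2*I*pi/5)  exp(2*I*pi/5)   exp(-4*I*pi/5)
  chi_3          1             exp(-4*I*pi/5)  exp(2*I*pi/5)   exp(-2*I*pi/5)  exp(4*I*pi/5) 
  chi_4          1             exp(-2*I*pi/5)  exp(-4*I*pi/5)  exp(4*I*pi/5)   exp(2*I*pi/5) 

Spot check: chi_0(4) = zeta_5^(0*4) = zeta_5^0 = 1.

Solution. Z/5Z is abelian, so all 5 irreducible complex representations are 1-dimensional. They are given by chi_k(m) = zeta_5^(k*m) for k = 0,...,4. Row orthogonality: sum_m chi_k(m) conj(chi_l(m)) = 5 * [k = l].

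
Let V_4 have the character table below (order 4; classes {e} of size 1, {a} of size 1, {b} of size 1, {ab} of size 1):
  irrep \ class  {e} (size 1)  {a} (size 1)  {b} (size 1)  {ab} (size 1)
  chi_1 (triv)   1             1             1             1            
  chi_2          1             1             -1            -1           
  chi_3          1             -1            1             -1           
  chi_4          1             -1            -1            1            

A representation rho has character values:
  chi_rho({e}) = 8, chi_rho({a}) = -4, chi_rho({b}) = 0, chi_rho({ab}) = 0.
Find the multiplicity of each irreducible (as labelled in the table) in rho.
Multiplicities: chi_1: 1, chi_2: 1, chi_3: 3, chi_4: 3.

Why: Use <chi_rho, chi> = (1/|G|) sum_C |C| * chi_rho(C) * conj(chi(C)) with |G| = 4 for each irreducible chi in the table:
  <chi_rho, chi_1> = (1/4)[1*(8)*conj(1) + 1*(-4)*conj(1) + 1*(0)*conj(1) + 1*(0)*conj(1)]
      = (1/4)[(8) + (-4) + (0) + (0)] = 4/4 = 1
  <chi_rho, chi_2> = (1/4)[1*(8)*conj(1) + 1*(-4)*conj(1) + 1*(0)*conj(-1) + 1*(0)*conj(-1)]
      = (1/4)[(8) + (-4) + (0) + (0)] = 4/4 = 1
  <chi_rho, chi_3> = (1/4)[1*(8)*conj(1) + 1*(-4)*conj(-1) + 1*(0)*conj(1) + 1*(0)*conj(-1)]
      = (1/4)[(8) + (4) + (0) + (0)] = 12/4 = 3
  <chi_rho, chi_4> = (1/4)[1*(8)*conj(1) + 1*(-4)*conj(-1) + 1*(0)*conj(-1) + 1*(0)*conj(1)]
      = (1/4)[(8) + (4) + (0) + (0)] = 12/4 = 3
Dimension check: dim(rho) = sum (mult * dim) = 1*1 + 1*1 + 3*1 + 3*1 = 8 = chi_rho(e) = 8.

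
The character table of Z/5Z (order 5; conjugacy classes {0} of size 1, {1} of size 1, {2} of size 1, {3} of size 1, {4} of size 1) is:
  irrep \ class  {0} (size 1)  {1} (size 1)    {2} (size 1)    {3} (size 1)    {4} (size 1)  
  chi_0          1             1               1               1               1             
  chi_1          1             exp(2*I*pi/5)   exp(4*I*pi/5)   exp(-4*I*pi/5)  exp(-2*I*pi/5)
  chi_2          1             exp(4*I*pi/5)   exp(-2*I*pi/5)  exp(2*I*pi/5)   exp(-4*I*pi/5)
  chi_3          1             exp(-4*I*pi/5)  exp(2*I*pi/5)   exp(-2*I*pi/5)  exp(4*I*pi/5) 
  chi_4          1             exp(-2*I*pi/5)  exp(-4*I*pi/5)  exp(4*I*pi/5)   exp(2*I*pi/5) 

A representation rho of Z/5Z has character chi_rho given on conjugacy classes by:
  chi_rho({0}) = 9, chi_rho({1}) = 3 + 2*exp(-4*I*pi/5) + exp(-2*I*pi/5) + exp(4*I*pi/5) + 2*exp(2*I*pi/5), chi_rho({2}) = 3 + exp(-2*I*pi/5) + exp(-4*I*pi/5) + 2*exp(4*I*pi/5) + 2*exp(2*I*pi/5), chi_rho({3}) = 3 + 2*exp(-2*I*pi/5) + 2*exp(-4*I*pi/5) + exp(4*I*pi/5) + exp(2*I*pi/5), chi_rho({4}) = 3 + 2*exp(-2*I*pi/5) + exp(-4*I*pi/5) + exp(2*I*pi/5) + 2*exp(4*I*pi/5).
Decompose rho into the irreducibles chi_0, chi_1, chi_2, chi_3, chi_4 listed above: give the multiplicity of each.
Multiplicities: chi_0: 3, chi_1: 2, chi_2: 1, chi_3: 2, chi_4: 1.

Working: Use <chi_rho, chi> = (1/|G|) sum_C |C| * chi_rho(C) * conj(chi(C)) with |G| = 5 for each irreducible chi in the table:
  <chi_rho, chi_0> = (1/5)[1*(9)*conj(1) + 1*(3 + 2*exp(-4*I*pi/5) + exp(-2*I*pi/5) + exp(4*I*pi/5) + 2*exp(2*I*pi/5))*conj(1) + 1*(3 + exp(-2*I*pi/5) + exp(-4*I*pi/5) + 2*exp(4*I*pi/5) + 2*exp(2*I*pi/5))*conj(1) + 1*(3 + 2*exp(-2*I*pi/5) + 2*exp(-4*I*pi/5) + exp(4*I*pi/5) + exp(2*I*pi/5))*conj(1) + 1*(3 + 2*exp(-2*I*pi/5) + exp(-4*I*pi/5) + exp(2*I*pi/5) + 2*exp(4*I*pi/5))*conj(1)]
      = (1/5)[(9) + (3 + 2*exp(-4*I*pi/5) + exp(-2*I*pi/5) + exp(4*I*pi/5) + 2*exp(2*I*pi/5)) + (3 + exp(-2*I*pi/5) + exp(-4*I*pi/5) + 2*exp(4*I*pi/5) + 2*exp(2*I*pi/5)) + (3 + 2*exp(-2*I*pi/5) + 2*exp(-4*I*pi/5) + exp(4*I*pi/5) + exp(2*I*pi/5)) + (3 + 2*exp(-2*I*pi/5) + exp(-4*I*pi/5) + exp(2*I*pi/5) + 2*exp(4*I*pi/5))] = 15/5 = 3
  <chi_rho, chi_1> = (1/5)[1*(9)*conj(1) + 1*(3 + 2*exp(-4*I*pi/5) + exp(-2*I*pi/5) + exp(4*I*pi/5) + 2*exp(2*I*pi/5))*conj(exp(2*I*pi/5)) + 1*(3 + exp(-2*I*pi/5) + exp(-4*I*pi/5) + 2*exp(4*I*pi/5) + 2*exp(2*I*pi/5))*conj(exp(4*I*pi/5)) + 1*(3 + 2*exp(-2*I*pi/5) + 2*exp(-4*I*pi/5) + exp(4*I*pi/5) + exp(2*I*pi/5))*conj(exp(-4*I*pi/5)) + 1*(3 + 2*exp(-2*I*pi/5) + exp(-4*I*pi/5) + exp(2*I*pi/5) + 2*exp(4*I*pi/5))*conj(exp(-2*I*pi/5))]
      = (1/5)[(9) + (2 + 3*exp(-2*I*pi/5) + exp(-4*I*pi/5) + exp(2*I*pi/5) + 2*exp(4*I*pi/5)) + (2 + 2*exp(-2*I*pi/5) + 3*exp(-4*I*pi/5) + exp(4*I*pi/5) + exp(2*I*pi/5)) + (2 + exp(-2*I*pi/5) + exp(-4*I*pi/5) + 3*exp(4*I*pi/5) + 2*exp(2*I*pi/5)) + (2 + 2*exp(-4*I*pi/5) + exp(-2*I*pi/5) + exp(4*I*pi/5) + 3*exp(2*I*pi/5))] = 10/5 = 2
  <chi_rho, chi_2> = (1/5)[1*(9)*conj(1) + 1*(3 + 2*exp(-4*I*pi/5) + exp(-2*I*pi/5) + exp(4*I*pi/5) + 2*exp(2*I*pi/5))*conj(exp(4*I*pi/5)) + 1*(3 + exp(-2*I*pi/5) + exp(-4*I*pi/5) + 2*exp(4*I*pi/5) + 2*exp(2*I*pi/5))*conj(exp(-2*I*pi/5)) + 1*(3 + 2*exp(-2*I*pi/5) + 2*exp(-4*I*pi/5) + exp(4*I*pi/5) + exp(2*I*pi/5))*conj(exp(2*I*pi/5)) + 1*(3 + 2*exp(-2*I*pi/5) + exp(-4*I*pi/5) + exp(2*I*pi/5) + 2*exp(4*I*pi/5))*conj(exp(-4*I*pi/5))]
      = (1/5)[(9) + (1 + 2*exp(-2*I*pi/5) + 3*exp(-4*I*pi/5) + exp(4*I*pi/5) + 2*exp(2*I*pi/5)) + (1 + 2*exp(-4*I*pi/5) + exp(-2*I*pi/5) + 2*exp(4*I*pi/5) + 3*exp(2*I*pi/5)) + (1 + 3*exp(-2*I*pi/5) + 2*exp(-4*I*pi/5) + exp(2*I*pi/5) + 2*exp(4*I*pi/5)) + (1 + 2*exp(-2*I*pi/5) + exp(-4*I*pi/5) + 3*exp(4*I*pi/5) + 2*exp(2*I*pi/5))] = 5/5 = 1
  <chi_rho, chi_3> = (1/5)[1*(9)*conj(1) + 1*(3 + 2*exp(-4*I*pi/5) + exp(-2*I*pi/5) + exp(4*I*pi/5) + 2*exp(2*I*pi/5))*conj(exp(-4*I*pi/5)) + 1*(3 + exp(-2*I*pi/5) + exp(-4*I*pi/5) + 2*exp(4*I*pi/5) + 2*exp(2*I*pi/5))*conj(exp(2*I*pi/5)) + 1*(3 + 2*exp(-2*I*pi/5) + 2*exp(-4*I*pi/5) + exp(4*I*pi/5) + exp(2*I*pi/5))*conj(exp(-2*I*pi/5)) + 1*(3 + 2*exp(-2*I*pi/5) + exp(-4*I*pi/5) + exp(2*I*pi/5) + 2*exp(4*I*pi/5))*conj(exp(4*I*pi/5))]
      = (1/5)[(9) + (2 + 2*exp(-4*I*pi/5) + exp(-2*I*pi/5) + exp(2*I*pi/5) + 3*exp(4*I*pi/5)) + (2 + 3*exp(-2*I*pi/5) + exp(-4*I*pi/5) + exp(4*I*pi/5) + 2*exp(2*I*pi/5)) + (2 + 2*exp(-2*I*pi/5) + exp(-4*I*pi/5) + exp(4*I*pi/5) + 3*exp(2*I*pi/5)) + (2 + 3*exp(-4*I*pi/5) + exp(-2*I*pi/5) + exp(2*I*pi/5) + 2*exp(4*I*pi/5))] = 10/5 = 2
  <chi_rho, chi_4> = (1/5)[1*(9)*conj(1) + 1*(3 + 2*exp(-4*I*pi/5) + exp(-2*I*pi/5) + exp(4*I*pi/5) + 2*exp(2*I*pi/5))*conj(exp(-2*I*pi/5)) + 1*(3 + exp(-2*I*pi/5) + exp(-4*I*pi/5) + 2*exp(4*I*pi/5) + 2*exp(2*I*pi/5))*conj(exp(-4*I*pi/5)) + 1*(3 + 2*exp(-2*I*pi/5) + 2*exp(-4*I*pi/5) + exp(4*I*pi/5) + exp(2*I*pi/5))*conj(exp(4*I*pi/5)) + 1*(3 + 2*exp(-2*I*pi/5) + exp(-4*I*pi/5) + exp(2*I*pi/5) + 2*exp(4*I*pi/5))*conj(exp(2*I*pi/5))]
      = (1/5)[(9) + (1 + 2*exp(-2*I*pi/5) + exp(-4*I*pi/5) + 2*exp(4*I*pi/5) + 3*exp(2*I*pi/5)) + (1 + 2*exp(-2*I*pi/5) + 2*exp(-4*I*pi/5) + exp(2*I*pi/5) + 3*exp(4*I*pi/5)) + (1 + 3*exp(-4*I*pi/5) + exp(-2*I*pi/5) + 2*exp(4*I*pi/5) + 2*exp(2*I*pi/5)) + (1 + 3*exp(-2*I*pi/5) + 2*exp(-4*I*pi/5) + exp(4*I*pi/5) + 2*exp(2*I*pi/5))] = 5/5 = 1
(Exp terms are combined using exp(i*s)*conj(exp(i*t)) = exp(i*(s-t)), and sums of them are collapsed using the identity that for every m > 1 the m distinct m-th roots of unity sum to 0, e.g. 1 + exp(2*I*pi/3) + exp(-2*I*pi/3) = 0.)
Dimension check: dim(rho) = sum (mult * dim) = 3*1 + 2*1 + 1*1 + 2*1 + 1*1 = 9 = chi_rho(e) = 9.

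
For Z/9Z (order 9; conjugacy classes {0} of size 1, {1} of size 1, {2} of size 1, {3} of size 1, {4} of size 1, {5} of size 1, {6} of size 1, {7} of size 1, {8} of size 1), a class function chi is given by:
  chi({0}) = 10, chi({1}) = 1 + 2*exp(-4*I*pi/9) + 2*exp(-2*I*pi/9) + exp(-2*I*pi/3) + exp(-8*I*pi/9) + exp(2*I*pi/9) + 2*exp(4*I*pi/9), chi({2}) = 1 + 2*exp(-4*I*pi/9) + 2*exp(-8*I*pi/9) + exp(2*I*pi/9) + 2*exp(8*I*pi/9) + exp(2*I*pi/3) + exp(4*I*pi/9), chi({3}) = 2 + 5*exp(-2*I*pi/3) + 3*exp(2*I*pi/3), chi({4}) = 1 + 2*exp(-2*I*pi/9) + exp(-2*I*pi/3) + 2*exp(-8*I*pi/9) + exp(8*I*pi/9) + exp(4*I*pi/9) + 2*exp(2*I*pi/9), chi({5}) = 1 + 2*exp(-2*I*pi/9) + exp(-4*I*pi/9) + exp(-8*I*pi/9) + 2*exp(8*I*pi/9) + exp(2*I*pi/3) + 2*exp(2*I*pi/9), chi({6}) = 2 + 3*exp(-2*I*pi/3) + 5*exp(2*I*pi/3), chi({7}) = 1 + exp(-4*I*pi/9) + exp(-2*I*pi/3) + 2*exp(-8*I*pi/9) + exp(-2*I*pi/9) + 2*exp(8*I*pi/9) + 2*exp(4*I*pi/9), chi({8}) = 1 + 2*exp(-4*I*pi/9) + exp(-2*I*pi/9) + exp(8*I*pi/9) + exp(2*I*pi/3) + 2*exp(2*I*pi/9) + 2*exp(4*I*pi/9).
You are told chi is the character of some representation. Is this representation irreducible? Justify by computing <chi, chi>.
Not irreducible (reducible): <chi, chi> = 16 > 1.

Reasoning: <chi, chi> = (1/|G|) sum_C |C| * |chi(C)|^2 = (1/9)[1*|10|^2 + 1*|1 + 2*exp(-4*I*pi/9) + 2*exp(-2*I*pi/9) + exp(-2*I*pi/3) + exp(-8*I*pi/9) + exp(2*I*pi/9) + 2*exp(4*I*pi/9)|^2 + 1*|1 + 2*exp(-4*I*pi/9) + 2*exp(-8*I*pi/9) + exp(2*I*pi/9) + 2*exp(8*I*pi/9) + exp(2*I*pi/3) + exp(4*I*pi/9)|^2 + 1*|2 + 5*exp(-2*I*pi/3) + 3*exp(2*I*pi/3)|^2 + 1*|1 + 2*exp(-2*I*pi/9) + exp(-2*I*pi/3) + 2*exp(-8*I*pi/9) + exp(8*I*pi/9) + exp(4*I*pi/9) + 2*exp(2*I*pi/9)|^2 + 1*|1 + 2*exp(-2*I*pi/9) + exp(-4*I*pi/9) + exp(-8*I*pi/9) + 2*exp(8*I*pi/9) + exp(2*I*pi/3) + 2*exp(2*I*pi/9)|^2 + 1*|2 + 3*exp(-2*I*pi/3) + 5*exp(2*I*pi/3)|^2 + 1*|1 + exp(-4*I*pi/9) + exp(-2*I*pi/3) + 2*exp(-8*I*pi/9) + exp(-2*I*pi/9) + 2*exp(8*I*pi/9) + 2*exp(4*I*pi/9)|^2 + 1*|1 + 2*exp(-4*I*pi/9) + exp(-2*I*pi/9) + exp(8*I*pi/9) + exp(2*I*pi/3) + 2*exp(2*I*pi/9) + 2*exp(4*I*pi/9)|^2]
  = (1/9)[(100) + (16 + 10*exp(-4*I*pi/9) + 11*exp(-2*I*pi/3) + 12*exp(-2*I*pi/9) + 9*exp(-8*I*pi/9) + 9*exp(8*I*pi/9) + 12*exp(2*I*pi/9) + 11*exp(2*I*pi/3) + 10*exp(4*I*pi/9)) + (16 + 12*exp(-4*I*pi/9) + 11*exp(-2*I*pi/3) + 9*exp(-2*I*pi/9) + 10*exp(-8*I*pi/9) + 10*exp(8*I*pi/9) + 9*exp(2*I*pi/9) + 11*exp(2*I*pi/3) + 12*exp(4*I*pi/9)) + (7) + (16 + 11*exp(-2*I*pi/3) + 9*exp(-4*I*pi/9) + 10*exp(-2*I*pi/9) + 12*exp(-8*I*pi/9) + 12*exp(8*I*pi/9) + 10*exp(2*I*pi/9) + 9*exp(4*I*pi/9) + 11*exp(2*I*pi/3)) + (16 + 11*exp(-2*I*pi/3) + 9*exp(-4*I*pi/9) + 10*exp(-2*I*pi/9) + 12*exp(-8*I*pi/9) + 12*exp(8*I*pi/9) + 10*exp(2*I*pi/9) + 9*exp(4*I*pi/9) + 11*exp(2*I*pi/3)) + (7) + (16 + 12*exp(-4*I*pi/9) + 11*exp(-2*I*pi/3) + 9*exp(-2*I*pi/9) + 10*exp(-8*I*pi/9) + 10*exp(8*I*pi/9) + 9*exp(2*I*pi/9) + 11*exp(2*I*pi/3) + 12*exp(4*I*pi/9)) + (16 + 10*exp(-4*I*pi/9) + 11*exp(-2*I*pi/3) + 12*exp(-2*I*pi/9) + 9*exp(-8*I*pi/9) + 9*exp(8*I*pi/9) + 12*exp(2*I*pi/9) + 11*exp(2*I*pi/3) + 10*exp(4*I*pi/9))] = 144/9 = 16.
(Exp terms are combined using exp(i*s)*conj(exp(i*t)) = exp(i*(s-t)), and sums of them are collapsed using the identity that for every m > 1 the m distinct m-th roots of unity sum to 0, e.g. 1 + exp(2*I*pi/3) + exp(-2*I*pi/3) = 0.)
A character is irreducible iff <chi, chi> = 1, so this representation is reducible.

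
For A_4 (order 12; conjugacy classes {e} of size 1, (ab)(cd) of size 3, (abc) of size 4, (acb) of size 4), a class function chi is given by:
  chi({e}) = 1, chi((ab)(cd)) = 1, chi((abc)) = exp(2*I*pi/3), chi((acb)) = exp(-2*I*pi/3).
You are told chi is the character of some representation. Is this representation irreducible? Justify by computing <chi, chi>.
Irreducible: <chi, chi> = 1.

Justification: <chi, chi> = (1/|G|) sum_C |C| * |chi(C)|^2 = (1/12)[1*|1|^2 + 3*|1|^2 + 4*|exp(2*I*pi/3)|^2 + 4*|exp(-2*I*pi/3)|^2]
  = (1/12)[(1) + (3) + (4) + (4)] = 12/12 = 1.
(Exp terms are combined using exp(i*s)*conj(exp(i*t)) = exp(i*(s-t)), and sums of them are collapsed using the identity that for every m > 1 the m distinct m-th roots of unity sum to 0, e.g. 1 + exp(2*I*pi/3) + exp(-2*I*pi/3) = 0.)
A character is irreducible iff <chi, chi> = 1, so this representation is irreducible.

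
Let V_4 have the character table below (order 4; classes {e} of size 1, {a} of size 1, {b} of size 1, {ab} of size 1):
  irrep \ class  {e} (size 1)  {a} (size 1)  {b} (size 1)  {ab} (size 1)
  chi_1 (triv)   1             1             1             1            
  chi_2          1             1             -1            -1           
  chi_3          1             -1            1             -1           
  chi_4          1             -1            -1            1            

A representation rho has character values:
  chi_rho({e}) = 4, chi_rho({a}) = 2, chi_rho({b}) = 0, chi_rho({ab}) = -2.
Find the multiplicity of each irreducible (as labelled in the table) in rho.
Multiplicities: chi_1: 1, chi_2: 2, chi_3: 1, chi_4: 0.

Proof sketch: Use <chi_rho, chi> = (1/|G|) sum_C |C| * chi_rho(C) * conj(chi(C)) with |G| = 4 for each irreducible chi in the table:
  <chi_rho, chi_1> = (1/4)[1*(4)*conj(1) + 1*(2)*conj(1) + 1*(0)*conj(1) + 1*(-2)*conj(1)]
      = (1/4)[(4) + (2) + (0) + (-2)] = 4/4 = 1
  <chi_rho, chi_2> = (1/4)[1*(4)*conj(1) + 1*(2)*conj(1) + 1*(0)*conj(-1) + 1*(-2)*conj(-1)]
      = (1/4)[(4) + (2) + (0) + (2)] = 8/4 = 2
  <chi_rho, chi_3> = (1/4)[1*(4)*conj(1) + 1*(2)*conj(-1) + 1*(0)*conj(1) + 1*(-2)*conj(-1)]
      = (1/4)[(4) + (-2) + (0) + (2)] = 4/4 = 1
  <chi_rho, chi_4> = (1/4)[1*(4)*conj(1) + 1*(2)*conj(-1) + 1*(0)*conj(-1) + 1*(-2)*conj(1)]
      = (1/4)[(4) + (-2) + (0) + (-2)] = 0/4 = 0
Dimension check: dim(rho) = sum (mult * dim) = 1*1 + 2*1 + 1*1 + 0*1 = 4 = chi_rho(e) = 4.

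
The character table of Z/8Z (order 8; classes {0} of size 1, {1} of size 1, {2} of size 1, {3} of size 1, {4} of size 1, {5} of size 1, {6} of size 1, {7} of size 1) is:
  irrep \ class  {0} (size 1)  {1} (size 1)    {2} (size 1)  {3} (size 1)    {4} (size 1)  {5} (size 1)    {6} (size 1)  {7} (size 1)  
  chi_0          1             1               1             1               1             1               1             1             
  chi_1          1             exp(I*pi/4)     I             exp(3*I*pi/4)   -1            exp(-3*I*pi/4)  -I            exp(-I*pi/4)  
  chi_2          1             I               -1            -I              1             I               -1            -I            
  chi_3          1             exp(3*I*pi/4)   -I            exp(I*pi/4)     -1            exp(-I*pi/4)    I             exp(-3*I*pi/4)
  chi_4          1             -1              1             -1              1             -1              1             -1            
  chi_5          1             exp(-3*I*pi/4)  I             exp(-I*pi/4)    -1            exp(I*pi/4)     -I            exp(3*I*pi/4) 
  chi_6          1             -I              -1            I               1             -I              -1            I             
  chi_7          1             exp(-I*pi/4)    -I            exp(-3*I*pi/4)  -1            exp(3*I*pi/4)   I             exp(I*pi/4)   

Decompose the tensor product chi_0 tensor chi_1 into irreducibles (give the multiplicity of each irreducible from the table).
chi_0 tensor chi_1 = chi_1 (all other irreducibles have multiplicity 0).

Proof sketch: The character of a tensor product is the pointwise product (chi_0 * chi_1)(C) = chi_0(C) * chi_1(C):
  {0}: (1)*(1), {1}: (1)*(exp(I*pi/4)), {2}: (1)*(I), {3}: (1)*(exp(3*I*pi/4)), {4}: (1)*(-1), {5}: (1)*(exp(-3*I*pi/4)), {6}: (1)*(-I), {7}: (1)*(exp(-I*pi/4))
so (chi_0 * chi_1) takes values
  {0} -> 1, {1} -> exp(I*pi/4), {2} -> I, {3} -> exp(3*I*pi/4), {4} -> -1, {5} -> exp(-3*I*pi/4), {6} -> -I, {7} -> exp(-I*pi/4).
Now take the inner product of this character with each irreducible chi from the table, <chi_0*chi_1, chi> = (1/8) sum_C |C| (chi_0*chi_1)(C) conj(chi(C)):
  <chi_0*chi_1, chi_0> = (1/8)[1*(1)*conj(1) + 1*(exp(I*pi/4))*conj(1) + 1*(I)*conj(1) + 1*(exp(3*I*pi/4))*conj(1) + 1*(-1)*conj(1) + 1*(exp(-3*I*pi/4))*conj(1) + 1*(-I)*conj(1) + 1*(exp(-I*pi/4))*conj(1)]
      = (1/8)[(1) + (exp(I*pi/4)) + (I) + (exp(3*I*pi/4)) + (-1) + (exp(-3*I*pi/4)) + (-I) + (exp(-I*pi/4))] = 0/8 = 0
  <chi_0*chi_1, chi_1> = (1/8)[1*(1)*conj(1) + 1*(exp(I*pi/4))*conj(exp(I*pi/4)) + 1*(I)*conj(I) + 1*(exp(3*I*pi/4))*conj(exp(3*I*pi/4)) + 1*(-1)*conj(-1) + 1*(exp(-3*I*pi/4))*conj(exp(-3*I*pi/4)) + 1*(-I)*conj(-I) + 1*(exp(-I*pi/4))*conj(exp(-I*pi/4))]
      = (1/8)[(1) + (1) + (1) + (1) + (1) + (1) + (1) + (1)] = 8/8 = 1
  <chi_0*chi_1, chi_2> = (1/8)[1*(1)*conj(1) + 1*(exp(I*pi/4))*conj(I) + 1*(I)*conj(-1) + 1*(exp(3*I*pi/4))*conj(-I) + 1*(-1)*conj(1) + 1*(exp(-3*I*pi/4))*conj(I) + 1*(-I)*conj(-1) + 1*(exp(-I*pi/4))*conj(-I)]
      = (1/8)[(1) + (-exp(3*I*pi/4)) + (-I) + (exp(-3*I*pi/4)) + (-1) + (-exp(-I*pi/4)) + (I) + (exp(I*pi/4))] = 0/8 = 0
  <chi_0*chi_1, chi_3> = (1/8)[1*(1)*conj(1) + 1*(exp(I*pi/4))*conj(exp(3*I*pi/4)) + 1*(I)*conj(-I) + 1*(exp(3*I*pi/4))*conj(exp(I*pi/4)) + 1*(-1)*conj(-1) + 1*(exp(-3*I*pi/4))*conj(exp(-I*pi/4)) + 1*(-I)*conj(I) + 1*(exp(-I*pi/4))*conj(exp(-3*I*pi/4))]
      = (1/8)[(1) + (-I) + (-1) + (I) + (1) + (-I) + (-1) + (I)] = 0/8 = 0
  <chi_0*chi_1, chi_4> = (1/8)[1*(1)*conj(1) + 1*(exp(I*pi/4))*conj(-1) + 1*(I)*conj(1) + 1*(exp(3*I*pi/4))*conj(-1) + 1*(-1)*conj(1) + 1*(exp(-3*I*pi/4))*conj(-1) + 1*(-I)*conj(1) + 1*(exp(-I*pi/4))*conj(-1)]
      = (1/8)[(1) + (-exp(I*pi/4)) + (I) + (-exp(3*I*pi/4)) + (-1) + (-exp(-3*I*pi/4)) + (-I) + (-exp(-I*pi/4))] = 0/8 = 0
  <chi_0*chi_1, chi_5> = (1/8)[1*(1)*conj(1) + 1*(exp(I*pi/4))*conj(exp(-3*I*pi/4)) + 1*(I)*conj(I) + 1*(exp(3*I*pi/4))*conj(exp(-I*pi/4)) + 1*(-1)*conj(-1) + 1*(exp(-3*I*pi/4))*conj(exp(I*pi/4)) + 1*(-I)*conj(-I) + 1*(exp(-I*pi/4))*conj(exp(3*I*pi/4))]
      = (1/8)[(1) + (-1) + (1) + (-1) + (1) + (-1) + (1) + (-1)] = 0/8 = 0
  <chi_0*chi_1, chi_6> = (1/8)[1*(1)*conj(1) + 1*(exp(I*pi/4))*conj(-I) + 1*(I)*conj(-1) + 1*(exp(3*I*pi/4))*conj(I) + 1*(-1)*conj(1) + 1*(exp(-3*I*pi/4))*conj(-I) + 1*(-I)*conj(-1) + 1*(exp(-I*pi/4))*conj(I)]
      = (1/8)[(1) + (exp(3*I*pi/4)) + (-I) + (-exp(-3*I*pi/4)) + (-1) + (exp(-I*pi/4)) + (I) + (-exp(I*pi/4))] = 0/8 = 0
  <chi_0*chi_1, chi_7> = (1/8)[1*(1)*conj(1) + 1*(exp(I*pi/4))*conj(exp(-I*pi/4)) + 1*(I)*conj(-I) + 1*(exp(3*I*pi/4))*conj(exp(-3*I*pi/4)) + 1*(-1)*conj(-1) + 1*(exp(-3*I*pi/4))*conj(exp(3*I*pi/4)) + 1*(-I)*conj(I) + 1*(exp(-I*pi/4))*conj(exp(I*pi/4))]
      = (1/8)[(1) + (I) + (-1) + (-I) + (1) + (I) + (-1) + (-I)] = 0/8 = 0
(Exp terms are combined using exp(i*s)*conj(exp(i*t)) = exp(i*(s-t)), and sums of them are collapsed using the identity that for every m > 1 the m distinct m-th roots of unity sum to 0, e.g. 1 + exp(2*I*pi/3) + exp(-2*I*pi/3) = 0.)
Hence the multiplicities are chi_1: 1. Dimension check: dim(chi_0)*dim(chi_1) = 1*1 = 1 and sum (mult * dim) = 1*1 = 1.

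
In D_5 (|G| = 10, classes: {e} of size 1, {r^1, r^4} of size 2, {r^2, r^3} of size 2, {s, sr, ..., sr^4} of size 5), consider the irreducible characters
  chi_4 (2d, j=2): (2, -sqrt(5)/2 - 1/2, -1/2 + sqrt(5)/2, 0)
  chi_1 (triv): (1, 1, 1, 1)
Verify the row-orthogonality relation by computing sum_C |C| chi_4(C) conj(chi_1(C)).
Sum = 0; so <chi_4, chi_1> = 0 (distinct irreducibles are orthogonal).

Solution. Compute term by term over conjugacy classes (|C| * chi_4(C) * conj(chi_1(C))):
  1*(2)*conj(1) + 2*(-sqrt(5)/2 - 1/2)*conj(1) + 2*(-1/2 + sqrt(5)/2)*conj(1) + 5*(0)*conj(1)
  = (2) + (-sqrt(5) - 1) + (-1 + sqrt(5)) + (0)
  = 0.
Dividing by |G| = 10 gives 0/10 = 0, matching the row-orthogonality relation <chi_4, chi_1> = [chi_4 = chi_1].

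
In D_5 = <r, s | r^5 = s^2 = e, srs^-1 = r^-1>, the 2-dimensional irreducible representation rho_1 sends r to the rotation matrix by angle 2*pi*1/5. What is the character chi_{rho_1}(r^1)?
chi_{rho_1}(r^1) = 2*cos(2*pi*1*1/5) = -1/2 + sqrt(5)/2

Reasoning: rho_1(r^1) is rotation by angle 2*pi*1*1/5, whose trace is 2*cos(2*pi*1*1/5) = -1/2 + sqrt(5)/2.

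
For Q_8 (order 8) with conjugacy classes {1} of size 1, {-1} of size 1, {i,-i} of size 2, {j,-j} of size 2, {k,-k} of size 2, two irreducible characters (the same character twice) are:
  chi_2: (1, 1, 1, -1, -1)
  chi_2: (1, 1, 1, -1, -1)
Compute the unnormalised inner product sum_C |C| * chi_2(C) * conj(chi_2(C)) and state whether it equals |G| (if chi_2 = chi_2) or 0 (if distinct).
Sum = 8 = |G| = 8; so <chi_2, chi_2> = 1 (norm-1 confirms irreducibility).

Argument: Compute term by term over conjugacy classes (|C| * chi_2(C) * conj(chi_2(C))):
  1*(1)*conj(1) + 1*(1)*conj(1) + 2*(1)*conj(1) + 2*(-1)*conj(-1) + 2*(-1)*conj(-1)
  = (1) + (1) + (2) + (2) + (2)
  = 8.
Dividing by |G| = 8 gives 8/8 = 1, matching the row-orthogonality relation <chi_2, chi_2> = [chi_2 = chi_2].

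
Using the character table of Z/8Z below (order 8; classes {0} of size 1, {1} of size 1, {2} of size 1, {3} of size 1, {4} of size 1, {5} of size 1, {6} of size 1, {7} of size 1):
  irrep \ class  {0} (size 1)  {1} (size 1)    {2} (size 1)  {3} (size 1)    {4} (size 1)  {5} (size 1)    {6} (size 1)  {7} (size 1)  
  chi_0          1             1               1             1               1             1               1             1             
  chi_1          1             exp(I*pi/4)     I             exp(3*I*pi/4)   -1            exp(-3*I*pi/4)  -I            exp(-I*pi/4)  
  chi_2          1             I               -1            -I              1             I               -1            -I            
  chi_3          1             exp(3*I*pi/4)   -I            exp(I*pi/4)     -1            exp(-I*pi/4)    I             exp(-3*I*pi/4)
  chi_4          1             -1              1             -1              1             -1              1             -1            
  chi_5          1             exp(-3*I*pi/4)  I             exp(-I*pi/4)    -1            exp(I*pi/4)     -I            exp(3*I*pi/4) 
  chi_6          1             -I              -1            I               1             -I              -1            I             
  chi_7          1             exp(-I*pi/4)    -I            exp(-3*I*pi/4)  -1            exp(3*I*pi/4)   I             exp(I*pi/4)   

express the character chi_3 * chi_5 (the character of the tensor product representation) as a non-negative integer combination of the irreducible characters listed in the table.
chi_3 tensor chi_5 = chi_0 (all other irreducibles have multiplicity 0).

Argument: The character of a tensor product is the pointwise product (chi_3 * chi_5)(C) = chi_3(C) * chi_5(C):
  {0}: (1)*(1), {1}: (exp(3*I*pi/4))*(exp(-3*I*pi/4)), {2}: (-I)*(I), {3}: (exp(I*pi/4))*(exp(-I*pi/4)), {4}: (-1)*(-1), {5}: (exp(-I*pi/4))*(exp(I*pi/4)), {6}: (I)*(-I), {7}: (exp(-3*I*pi/4))*(exp(3*I*pi/4))
so (chi_3 * chi_5) takes values
  {0} -> 1, {1} -> 1, {2} -> 1, {3} -> 1, {4} -> 1, {5} -> 1, {6} -> 1, {7} -> 1.
Now take the inner product of this character with each irreducible chi from the table, <chi_3*chi_5, chi> = (1/8) sum_C |C| (chi_3*chi_5)(C) conj(chi(C)):
  <chi_3*chi_5, chi_0> = (1/8)[1*(1)*conj(1) + 1*(1)*conj(1) + 1*(1)*conj(1) + 1*(1)*conj(1) + 1*(1)*conj(1) + 1*(1)*conj(1) + 1*(1)*conj(1) + 1*(1)*conj(1)]
      = (1/8)[(1) + (1) + (1) + (1) + (1) + (1) + (1) + (1)] = 8/8 = 1
  <chi_3*chi_5, chi_1> = (1/8)[1*(1)*conj(1) + 1*(1)*conj(exp(I*pi/4)) + 1*(1)*conj(I) + 1*(1)*conj(exp(3*I*pi/4)) + 1*(1)*conj(-1) + 1*(1)*conj(exp(-3*I*pi/4)) + 1*(1)*conj(-I) + 1*(1)*conj(exp(-I*pi/4))]
      = (1/8)[(1) + (exp(-I*pi/4)) + (-I) + (exp(-3*I*pi/4)) + (-1) + (exp(3*I*pi/4)) + (I) + (exp(I*pi/4))] = 0/8 = 0
  <chi_3*chi_5, chi_2> = (1/8)[1*(1)*conj(1) + 1*(1)*conj(I) + 1*(1)*conj(-1) + 1*(1)*conj(-I) + 1*(1)*conj(1) + 1*(1)*conj(I) + 1*(1)*conj(-1) + 1*(1)*conj(-I)]
      = (1/8)[(1) + (-I) + (-1) + (I) + (1) + (-I) + (-1) + (I)] = 0/8 = 0
  <chi_3*chi_5, chi_3> = (1/8)[1*(1)*conj(1) + 1*(1)*conj(exp(3*I*pi/4)) + 1*(1)*conj(-I) + 1*(1)*conj(exp(I*pi/4)) + 1*(1)*conj(-1) + 1*(1)*conj(exp(-I*pi/4)) + 1*(1)*conj(I) + 1*(1)*conj(exp(-3*I*pi/4))]
      = (1/8)[(1) + (exp(-3*I*pi/4)) + (I) + (exp(-I*pi/4)) + (-1) + (exp(I*pi/4)) + (-I) + (exp(3*I*pi/4))] = 0/8 = 0
  <chi_3*chi_5, chi_4> = (1/8)[1*(1)*conj(1) + 1*(1)*conj(-1) + 1*(1)*conj(1) + 1*(1)*conj(-1) + 1*(1)*conj(1) + 1*(1)*conj(-1) + 1*(1)*conj(1) + 1*(1)*conj(-1)]
      = (1/8)[(1) + (-1) + (1) + (-1) + (1) + (-1) + (1) + (-1)] = 0/8 = 0
  <chi_3*chi_5, chi_5> = (1/8)[1*(1)*conj(1) + 1*(1)*conj(exp(-3*I*pi/4)) + 1*(1)*conj(I) + 1*(1)*conj(exp(-I*pi/4)) + 1*(1)*conj(-1) + 1*(1)*conj(exp(I*pi/4)) + 1*(1)*conj(-I) + 1*(1)*conj(exp(3*I*pi/4))]
      = (1/8)[(1) + (exp(3*I*pi/4)) + (-I) + (exp(I*pi/4)) + (-1) + (exp(-I*pi/4)) + (I) + (exp(-3*I*pi/4))] = 0/8 = 0
  <chi_3*chi_5, chi_6> = (1/8)[1*(1)*conj(1) + 1*(1)*conj(-I) + 1*(1)*conj(-1) + 1*(1)*conj(I) + 1*(1)*conj(1) + 1*(1)*conj(-I) + 1*(1)*conj(-1) + 1*(1)*conj(I)]
      = (1/8)[(1) + (I) + (-1) + (-I) + (1) + (I) + (-1) + (-I)] = 0/8 = 0
  <chi_3*chi_5, chi_7> = (1/8)[1*(1)*conj(1) + 1*(1)*conj(exp(-I*pi/4)) + 1*(1)*conj(-I) + 1*(1)*conj(exp(-3*I*pi/4)) + 1*(1)*conj(-1) + 1*(1)*conj(exp(3*I*pi/4)) + 1*(1)*conj(I) + 1*(1)*conj(exp(I*pi/4))]
      = (1/8)[(1) + (exp(I*pi/4)) + (I) + (exp(3*I*pi/4)) + (-1) + (exp(-3*I*pi/4)) + (-I) + (exp(-I*pi/4))] = 0/8 = 0
(Exp terms are combined using exp(i*s)*conj(exp(i*t)) = exp(i*(s-t)), and sums of them are collapsed using the identity that for every m > 1 the m distinct m-th roots of unity sum to 0, e.g. 1 + exp(2*I*pi/3) + exp(-2*I*pi/3) = 0.)
Hence the multiplicities are chi_0: 1. Dimension check: dim(chi_3)*dim(chi_5) = 1*1 = 1 and sum (mult * dim) = 1*1 = 1.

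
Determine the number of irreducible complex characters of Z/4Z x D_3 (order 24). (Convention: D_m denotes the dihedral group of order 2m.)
12

Solution. The number of irreducible complex representations of a finite group equals its number of conjugacy classes. For a direct product, #classes(G x H) = #classes(G) * #classes(H). Z/4Z has 4 classes (abelian), D_3 has 3 classes, so 4 * 3 = 12, so Z/4Z x D_3 (order 24) has exactly 12 irreducible complex representations.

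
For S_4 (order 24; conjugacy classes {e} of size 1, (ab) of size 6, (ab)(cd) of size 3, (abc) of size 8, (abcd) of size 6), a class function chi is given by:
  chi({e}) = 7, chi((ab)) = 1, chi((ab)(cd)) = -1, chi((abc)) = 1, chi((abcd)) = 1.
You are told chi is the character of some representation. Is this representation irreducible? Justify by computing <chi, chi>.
Not irreducible (reducible): <chi, chi> = 3 > 1.

Reasoning: <chi, chi> = (1/|G|) sum_C |C| * |chi(C)|^2 = (1/24)[1*|7|^2 + 6*|1|^2 + 3*|-1|^2 + 8*|1|^2 + 6*|1|^2]
  = (1/24)[(49) + (6) + (3) + (8) + (6)] = 72/24 = 3.
A character is irreducible iff <chi, chi> = 1, so this representation is reducible.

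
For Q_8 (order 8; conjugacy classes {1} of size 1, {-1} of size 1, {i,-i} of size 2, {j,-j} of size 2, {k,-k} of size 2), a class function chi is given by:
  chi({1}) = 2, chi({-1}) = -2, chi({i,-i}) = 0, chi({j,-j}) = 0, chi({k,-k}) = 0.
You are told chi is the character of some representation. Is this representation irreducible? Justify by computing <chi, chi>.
Irreducible: <chi, chi> = 1.

Reasoning: <chi, chi> = (1/|G|) sum_C |C| * |chi(C)|^2 = (1/8)[1*|2|^2 + 1*|-2|^2 + 2*|0|^2 + 2*|0|^2 + 2*|0|^2]
  = (1/8)[(4) + (4) + (0) + (0) + (0)] = 8/8 = 1.
A character is irreducible iff <chi, chi> = 1, so this representation is irreducible.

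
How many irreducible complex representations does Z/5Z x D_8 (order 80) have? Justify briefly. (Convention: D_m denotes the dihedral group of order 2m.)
35

Solution. The number of irreducible complex representations of a finite group equals its number of conjugacy classes. For a direct product, #classes(G x H) = #classes(G) * #classes(H). Z/5Z has 5 classes (abelian), D_8 has 7 classes, so 5 * 7 = 35, so Z/5Z x D_8 (order 80) has exactly 35 irreducible complex representations.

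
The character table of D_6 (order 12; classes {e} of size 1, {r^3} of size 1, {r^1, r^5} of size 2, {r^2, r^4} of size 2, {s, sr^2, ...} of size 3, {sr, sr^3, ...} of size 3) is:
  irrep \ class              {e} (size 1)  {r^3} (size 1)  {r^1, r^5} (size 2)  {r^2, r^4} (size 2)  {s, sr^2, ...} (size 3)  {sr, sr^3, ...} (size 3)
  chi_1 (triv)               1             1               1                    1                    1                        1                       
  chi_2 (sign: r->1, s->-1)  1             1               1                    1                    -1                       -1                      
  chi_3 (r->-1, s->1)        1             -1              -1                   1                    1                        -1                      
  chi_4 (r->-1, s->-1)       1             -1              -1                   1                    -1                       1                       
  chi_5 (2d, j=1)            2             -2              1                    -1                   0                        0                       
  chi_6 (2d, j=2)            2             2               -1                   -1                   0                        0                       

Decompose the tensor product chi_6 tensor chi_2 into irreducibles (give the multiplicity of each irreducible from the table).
chi_6 tensor chi_2 = chi_6 (all other irreducibles have multiplicity 0).

Solution. The character of a tensor product is the pointwise product (chi_6 * chi_2)(C) = chi_6(C) * chi_2(C):
  {e}: (2)*(1), {r^3}: (2)*(1), {r^1, r^5}: (-1)*(1), {r^2, r^4}: (-1)*(1), {s, sr^2, ...}: (0)*(-1), {sr, sr^3, ...}: (0)*(-1)
so (chi_6 * chi_2) takes values
  {e} -> 2, {r^3} -> 2, {r^1, r^5} -> -1, {r^2, r^4} -> -1, {s, sr^2, ...} -> 0, {sr, sr^3, ...} -> 0.
Now take the inner product of this character with each irreducible chi from the table, <chi_6*chi_2, chi> = (1/12) sum_C |C| (chi_6*chi_2)(C) conj(chi(C)):
  <chi_6*chi_2, chi_1> = (1/12)[1*(2)*conj(1) + 1*(2)*conj(1) + 2*(-1)*conj(1) + 2*(-1)*conj(1) + 3*(0)*conj(1) + 3*(0)*conj(1)]
      = (1/12)[(2) + (2) + (-2) + (-2) + (0) + (0)] = 0/12 = 0
  <chi_6*chi_2, chi_2> = (1/12)[1*(2)*conj(1) + 1*(2)*conj(1) + 2*(-1)*conj(1) + 2*(-1)*conj(1) + 3*(0)*conj(-1) + 3*(0)*conj(-1)]
      = (1/12)[(2) + (2) + (-2) + (-2) + (0) + (0)] = 0/12 = 0
  <chi_6*chi_2, chi_3> = (1/12)[1*(2)*conj(1) + 1*(2)*conj(-1) + 2*(-1)*conj(-1) + 2*(-1)*conj(1) + 3*(0)*conj(1) + 3*(0)*conj(-1)]
      = (1/12)[(2) + (-2) + (2) + (-2) + (0) + (0)] = 0/12 = 0
  <chi_6*chi_2, chi_4> = (1/12)[1*(2)*conj(1) + 1*(2)*conj(-1) + 2*(-1)*conj(-1) + 2*(-1)*conj(1) + 3*(0)*conj(-1) + 3*(0)*conj(1)]
      = (1/12)[(2) + (-2) + (2) + (-2) + (0) + (0)] = 0/12 = 0
  <chi_6*chi_2, chi_5> = (1/12)[1*(2)*conj(2) + 1*(2)*conj(-2) + 2*(-1)*conj(1) + 2*(-1)*conj(-1) + 3*(0)*conj(0) + 3*(0)*conj(0)]
      = (1/12)[(4) + (-4) + (-2) + (2) + (0) + (0)] = 0/12 = 0
  <chi_6*chi_2, chi_6> = (1/12)[1*(2)*conj(2) + 1*(2)*conj(2) + 2*(-1)*conj(-1) + 2*(-1)*conj(-1) + 3*(0)*conj(0) + 3*(0)*conj(0)]
      = (1/12)[(4) + (4) + (2) + (2) + (0) + (0)] = 12/12 = 1
Hence the multiplicities are chi_6: 1. Dimension check: dim(chi_6)*dim(chi_2) = 2*1 = 2 and sum (mult * dim) = 1*2 = 2.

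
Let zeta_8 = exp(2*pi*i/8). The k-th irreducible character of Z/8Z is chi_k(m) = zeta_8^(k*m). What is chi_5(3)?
chi_5(3) = zeta_8^15 = exp(-I*pi/4)

Solution. chi_5(3) = zeta_8^(5*3) = zeta_8^15. Since zeta_8^8 = 1, this equals zeta_8^7 = exp(2*pi*i*7/8) = exp(-I*pi/4).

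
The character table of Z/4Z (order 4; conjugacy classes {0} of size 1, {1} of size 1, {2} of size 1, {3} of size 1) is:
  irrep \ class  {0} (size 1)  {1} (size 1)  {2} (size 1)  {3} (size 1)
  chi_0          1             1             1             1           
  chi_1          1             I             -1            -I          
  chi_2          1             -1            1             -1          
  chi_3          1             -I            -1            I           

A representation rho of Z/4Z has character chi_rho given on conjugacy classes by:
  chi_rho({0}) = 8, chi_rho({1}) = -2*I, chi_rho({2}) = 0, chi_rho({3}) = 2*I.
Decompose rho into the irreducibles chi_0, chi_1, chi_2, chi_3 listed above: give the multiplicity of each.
Multiplicities: chi_0: 2, chi_1: 1, chi_2: 2, chi_3: 3.

Details: Use <chi_rho, chi> = (1/|G|) sum_C |C| * chi_rho(C) * conj(chi(C)) with |G| = 4 for each irreducible chi in the table:
  <chi_rho, chi_0> = (1/4)[1*(8)*conj(1) + 1*(-2*I)*conj(1) + 1*(0)*conj(1) + 1*(2*I)*conj(1)]
      = (1/4)[(8) + (-2*I) + (0) + (2*I)] = 8/4 = 2
  <chi_rho, chi_1> = (1/4)[1*(8)*conj(1) + 1*(-2*I)*conj(I) + 1*(0)*conj(-1) + 1*(2*I)*conj(-I)]
      = (1/4)[(8) + (-2) + (0) + (-2)] = 4/4 = 1
  <chi_rho, chi_2> = (1/4)[1*(8)*conj(1) + 1*(-2*I)*conj(-1) + 1*(0)*conj(1) + 1*(2*I)*conj(-1)]
      = (1/4)[(8) + (2*I) + (0) + (-2*I)] = 8/4 = 2
  <chi_rho, chi_3> = (1/4)[1*(8)*conj(1) + 1*(-2*I)*conj(-I) + 1*(0)*conj(-1) + 1*(2*I)*conj(I)]
      = (1/4)[(8) + (2) + (0) + (2)] = 12/4 = 3
(Exp terms are combined using exp(i*s)*conj(exp(i*t)) = exp(i*(s-t)), and sums of them are collapsed using the identity that for every m > 1 the m distinct m-th roots of unity sum to 0, e.g. 1 + exp(2*I*pi/3) + exp(-2*I*pi/3) = 0.)
Dimension check: dim(rho) = sum (mult * dim) = 2*1 + 1*1 + 2*1 + 3*1 = 8 = chi_rho(e) = 8.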